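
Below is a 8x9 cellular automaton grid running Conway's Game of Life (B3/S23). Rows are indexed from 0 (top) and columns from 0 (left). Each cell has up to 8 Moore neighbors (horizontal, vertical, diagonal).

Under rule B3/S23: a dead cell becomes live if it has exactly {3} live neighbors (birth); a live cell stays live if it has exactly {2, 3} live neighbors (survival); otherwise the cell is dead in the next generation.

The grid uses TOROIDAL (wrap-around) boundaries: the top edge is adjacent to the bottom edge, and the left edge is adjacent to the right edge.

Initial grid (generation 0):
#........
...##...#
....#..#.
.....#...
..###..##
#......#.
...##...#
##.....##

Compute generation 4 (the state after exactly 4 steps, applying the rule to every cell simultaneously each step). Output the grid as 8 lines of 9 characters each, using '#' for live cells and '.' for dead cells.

Answer: #...#..#.
#...#....
.....#...
##...#..#
#....#.#.
...##.##.
......###
.......#.

Derivation:
Simulating step by step:
Generation 0 (given above): 21 live cells
Generation 1: 23 live cells
.#.....#.
...##...#
...###...
.....####
...##.###
#.#....#.
.#.......
.#.....#.
Generation 2: 26 live cells
#.#....##
..##.#...
...#....#
........#
#..##....
####..##.
###.....#
###......
Generation 3: 24 live cells
#.......#
#####..#.
..###....
#..##...#
#..##..#.
....#..#.
.......#.
...#...#.
Generation 4: 21 live cells
(generation 4 grid is the final answer)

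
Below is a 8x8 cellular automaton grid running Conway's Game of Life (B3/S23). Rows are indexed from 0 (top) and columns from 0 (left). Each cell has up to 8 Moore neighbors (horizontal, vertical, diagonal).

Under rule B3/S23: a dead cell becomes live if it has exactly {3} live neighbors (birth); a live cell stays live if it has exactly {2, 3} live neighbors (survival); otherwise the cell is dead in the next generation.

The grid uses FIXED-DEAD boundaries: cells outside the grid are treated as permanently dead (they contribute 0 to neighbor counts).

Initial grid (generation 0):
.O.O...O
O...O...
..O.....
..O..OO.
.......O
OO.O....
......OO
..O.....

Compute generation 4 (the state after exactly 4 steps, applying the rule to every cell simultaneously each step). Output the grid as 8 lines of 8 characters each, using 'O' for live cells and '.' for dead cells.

Answer: ..OO....
OO..O...
OO.O....
.OO.....
.....O.O
......O.
......O.
........

Derivation:
Simulating step by step:
Generation 0 (given above): 16 live cells
Generation 1: 14 live cells
........
.OOO....
.O.O.O..
......O.
.OO...O.
......OO
.OO.....
........
Generation 2: 14 live cells
..O.....
.O.OO...
.O.OO...
.O...OO.
.....OO.
......OO
........
........
Generation 3: 12 live cells
..OO....
.O..O...
OO.O....
..O...O.
........
.....OOO
........
........
Generation 4: 14 live cells
(generation 4 grid is the final answer)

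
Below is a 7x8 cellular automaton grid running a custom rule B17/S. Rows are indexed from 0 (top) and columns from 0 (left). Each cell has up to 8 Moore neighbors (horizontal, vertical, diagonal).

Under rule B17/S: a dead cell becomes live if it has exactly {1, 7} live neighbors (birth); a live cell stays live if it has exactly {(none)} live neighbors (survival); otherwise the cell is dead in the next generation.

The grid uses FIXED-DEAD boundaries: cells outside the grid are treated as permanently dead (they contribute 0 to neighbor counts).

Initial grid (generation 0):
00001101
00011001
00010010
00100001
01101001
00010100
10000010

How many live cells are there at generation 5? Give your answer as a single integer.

Answer: 8

Derivation:
Simulating step by step:
Generation 0 (given above): 18 live cells
Generation 1: 8 live cells
00100000
00000000
01000000
10000000
10000000
00000000
01110001
Generation 2: 12 live cells
01010000
10010000
00100000
00100000
00000000
00001011
10001010
Generation 3: 8 live cells
00000000
00000000
10001000
00000000
01101000
11000000
01000000
Generation 4: 11 live cells
00000000
11011100
01010100
00000000
00000100
00001100
00000000
Generation 5: 8 live cells
00000010
00000000
00000000
11010000
00010000
00010000
00010010
Population at generation 5: 8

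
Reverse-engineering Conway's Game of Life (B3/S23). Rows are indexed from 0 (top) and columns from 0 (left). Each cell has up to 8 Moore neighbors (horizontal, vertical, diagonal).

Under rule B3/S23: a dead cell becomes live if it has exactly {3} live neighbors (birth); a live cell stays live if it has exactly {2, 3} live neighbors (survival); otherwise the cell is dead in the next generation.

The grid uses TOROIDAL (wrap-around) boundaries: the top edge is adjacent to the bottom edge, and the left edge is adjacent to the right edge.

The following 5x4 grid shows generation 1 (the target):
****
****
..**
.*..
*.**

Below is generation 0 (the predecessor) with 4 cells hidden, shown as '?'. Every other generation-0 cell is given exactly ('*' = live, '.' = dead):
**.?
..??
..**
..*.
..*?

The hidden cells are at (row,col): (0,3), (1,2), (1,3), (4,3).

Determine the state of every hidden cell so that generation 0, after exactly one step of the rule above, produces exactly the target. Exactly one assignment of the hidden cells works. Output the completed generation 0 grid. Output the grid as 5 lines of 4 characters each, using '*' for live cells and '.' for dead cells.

Answer: **..
....
..**
..*.
..**

Derivation:
Hidden generation-0 cells (in order): (0,3), (1,2), (1,3), (4,3).
A hidden cell only influences target cells in its own 3x3 neighborhood. Try each of the 2^4 = 16 assignments, step the completed generation 0 forward once under B3/S23, and compare with the target:
  (0,3)=. (1,2)=. (1,3)=. (4,3)=. -> step gives (0,0)='.' but target has '*' -> reject
  (0,3)=. (1,2)=. (1,3)=. (4,3)=* -> step reproduces the target at every cell -> ACCEPT
  (0,3)=. (1,2)=. (1,3)=* (4,3)=. -> step gives (1,0)='.' but target has '*' -> reject
  (0,3)=. (1,2)=. (1,3)=* (4,3)=* -> step gives (0,2)='.' but target has '*' -> reject
  (0,3)=. (1,2)=* (1,3)=. (4,3)=. -> step gives (0,0)='.' but target has '*' -> reject
  (0,3)=. (1,2)=* (1,3)=. (4,3)=* -> step gives (0,2)='.' but target has '*' -> reject
  (0,3)=. (1,2)=* (1,3)=* (4,3)=. -> step gives (0,2)='.' but target has '*' -> reject
  (0,3)=. (1,2)=* (1,3)=* (4,3)=* -> step gives (0,2)='.' but target has '*' -> reject
  (0,3)=* (1,2)=. (1,3)=. (4,3)=. -> step gives (1,0)='.' but target has '*' -> reject
  (0,3)=* (1,2)=. (1,3)=. (4,3)=* -> step gives (0,2)='.' but target has '*' -> reject
  (0,3)=* (1,2)=. (1,3)=* (4,3)=. -> step gives (0,2)='.' but target has '*' -> reject
  (0,3)=* (1,2)=. (1,3)=* (4,3)=* -> step gives (0,0)='.' but target has '*' -> reject
  (0,3)=* (1,2)=* (1,3)=. (4,3)=. -> step gives (0,2)='.' but target has '*' -> reject
  (0,3)=* (1,2)=* (1,3)=. (4,3)=* -> step gives (0,2)='.' but target has '*' -> reject
  (0,3)=* (1,2)=* (1,3)=* (4,3)=. -> step gives (0,2)='.' but target has '*' -> reject
  (0,3)=* (1,2)=* (1,3)=* (4,3)=* -> step gives (0,0)='.' but target has '*' -> reject
Unique solution: (0,3)=dead, (1,2)=dead, (1,3)=dead, (4,3)=live.
Check: live-neighbor counts of every cell in the completed generation 0:
2233
3333
1222
2345
3433
Applying B3/S23 to generation 0 with these counts gives:
****
****
..**
.*..
*.**
which matches the target exactly.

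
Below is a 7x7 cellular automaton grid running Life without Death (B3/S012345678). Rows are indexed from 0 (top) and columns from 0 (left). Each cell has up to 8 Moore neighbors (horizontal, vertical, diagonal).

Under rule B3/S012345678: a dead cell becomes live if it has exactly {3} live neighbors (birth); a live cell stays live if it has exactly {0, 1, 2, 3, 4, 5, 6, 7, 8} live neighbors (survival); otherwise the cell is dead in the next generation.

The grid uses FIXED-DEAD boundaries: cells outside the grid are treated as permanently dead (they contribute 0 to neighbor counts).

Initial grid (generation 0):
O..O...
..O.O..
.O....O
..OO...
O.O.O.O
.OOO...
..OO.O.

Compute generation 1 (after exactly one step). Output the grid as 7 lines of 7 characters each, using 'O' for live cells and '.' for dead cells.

Simulating step by step:
Generation 0 (given above): 18 live cells
Generation 1: 24 live cells
(generation 1 grid is the final answer)

Answer: O..O...
.OOOO..
.O....O
..OO.O.
O.O.O.O
.OOO.O.
.OOOOO.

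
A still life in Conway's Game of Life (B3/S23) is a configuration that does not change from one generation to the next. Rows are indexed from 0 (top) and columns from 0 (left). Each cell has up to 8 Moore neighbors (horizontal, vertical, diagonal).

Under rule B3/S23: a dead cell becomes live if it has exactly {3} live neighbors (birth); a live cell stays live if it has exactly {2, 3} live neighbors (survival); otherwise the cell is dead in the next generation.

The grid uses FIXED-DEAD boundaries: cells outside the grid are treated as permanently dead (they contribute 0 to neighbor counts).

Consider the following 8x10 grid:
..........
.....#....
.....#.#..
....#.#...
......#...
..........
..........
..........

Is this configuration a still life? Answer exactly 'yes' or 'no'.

Compute generation 1 and compare to generation 0 (given above):
Generation 1:
..........
......#...
....##....
......##..
.....#....
..........
..........
..........
Cell (1,5) differs: gen0=1 vs gen1=0 -> NOT a still life.

Answer: no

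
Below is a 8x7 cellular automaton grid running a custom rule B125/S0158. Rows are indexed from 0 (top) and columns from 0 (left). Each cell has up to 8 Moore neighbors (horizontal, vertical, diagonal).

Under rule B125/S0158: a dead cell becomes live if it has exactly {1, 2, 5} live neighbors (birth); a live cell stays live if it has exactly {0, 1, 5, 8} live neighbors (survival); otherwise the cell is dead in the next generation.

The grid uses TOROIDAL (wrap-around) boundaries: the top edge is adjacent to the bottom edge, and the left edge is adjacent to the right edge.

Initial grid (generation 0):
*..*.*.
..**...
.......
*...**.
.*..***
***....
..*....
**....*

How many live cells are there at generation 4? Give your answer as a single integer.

Answer: 27

Derivation:
Simulating step by step:
Generation 0 (given above): 19 live cells
Generation 1: 21 live cells
.....*.
**...**
***..**
.***...
*......
....*..
*..*.*.
...***.
Generation 2: 29 live cells
.****.*
*..*...
..*...*
**..**.
*...***
****.*.
***....
***.*..
Generation 3: 16 live cells
****...
..*....
.......
..*..*.
*...**.
*......
**.*.*.
*......
Generation 4: 27 live cells
....*.*
*...*.*
.******
****...
*.**...
..**..*
..****.
..*..*.
Population at generation 4: 27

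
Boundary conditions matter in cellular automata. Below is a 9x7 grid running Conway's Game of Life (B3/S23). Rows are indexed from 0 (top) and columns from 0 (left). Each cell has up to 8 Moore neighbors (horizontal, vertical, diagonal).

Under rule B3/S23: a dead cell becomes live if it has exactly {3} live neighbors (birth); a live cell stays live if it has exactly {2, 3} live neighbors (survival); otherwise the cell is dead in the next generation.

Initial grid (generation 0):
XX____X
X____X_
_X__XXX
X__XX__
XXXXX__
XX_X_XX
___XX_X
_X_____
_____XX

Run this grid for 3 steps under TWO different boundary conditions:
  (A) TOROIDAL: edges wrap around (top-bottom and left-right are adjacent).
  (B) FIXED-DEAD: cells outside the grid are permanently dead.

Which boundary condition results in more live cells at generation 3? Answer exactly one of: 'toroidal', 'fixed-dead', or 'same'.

Answer: fixed-dead

Derivation:
Under TOROIDAL boundary, generation 3:
XX___X_
_______
_______
_______
_______
_______
____XX_
_X____X
_X_X_XX
Population = 11

Under FIXED-DEAD boundary, generation 3:
_X_____
__X____
X_X____
XX_____
_______
XXX_XX_
XX_X___
__XXXX_
_______
Population = 18

Comparison: toroidal=11, fixed-dead=18 -> fixed-dead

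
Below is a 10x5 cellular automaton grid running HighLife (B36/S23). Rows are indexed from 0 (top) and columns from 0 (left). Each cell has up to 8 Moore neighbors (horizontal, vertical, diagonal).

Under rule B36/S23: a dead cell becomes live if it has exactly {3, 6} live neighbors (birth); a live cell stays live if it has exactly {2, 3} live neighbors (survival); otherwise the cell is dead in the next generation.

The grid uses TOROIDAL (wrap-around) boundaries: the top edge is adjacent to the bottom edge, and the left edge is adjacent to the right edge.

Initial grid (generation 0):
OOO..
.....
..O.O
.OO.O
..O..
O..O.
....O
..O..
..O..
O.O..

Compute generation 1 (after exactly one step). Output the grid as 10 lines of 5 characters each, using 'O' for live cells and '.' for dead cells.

Simulating step by step:
Generation 0 (given above): 16 live cells
Generation 1: 25 live cells
(generation 1 grid is the final answer)

Answer: O.O..
O.OO.
OOO..
OOO..
O.O.O
...OO
...OO
...O.
..OO.
OOOO.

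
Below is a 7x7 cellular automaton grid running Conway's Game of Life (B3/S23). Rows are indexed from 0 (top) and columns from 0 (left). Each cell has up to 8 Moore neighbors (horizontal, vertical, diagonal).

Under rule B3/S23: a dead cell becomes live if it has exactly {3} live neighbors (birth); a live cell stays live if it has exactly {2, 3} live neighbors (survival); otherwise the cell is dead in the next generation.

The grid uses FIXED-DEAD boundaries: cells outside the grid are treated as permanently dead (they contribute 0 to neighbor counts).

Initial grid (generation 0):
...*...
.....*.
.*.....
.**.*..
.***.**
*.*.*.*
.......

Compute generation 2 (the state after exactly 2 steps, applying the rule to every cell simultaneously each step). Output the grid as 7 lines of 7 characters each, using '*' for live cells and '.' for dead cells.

Answer: .......
.......
.*.....
*....*.
.*.**.*
.....*.
.......

Derivation:
Simulating step by step:
Generation 0 (given above): 15 live cells
Generation 1: 10 live cells
.......
.......
.**....
*...**.
*.....*
..*.*.*
.......
Generation 2: 8 live cells
(generation 2 grid is the final answer)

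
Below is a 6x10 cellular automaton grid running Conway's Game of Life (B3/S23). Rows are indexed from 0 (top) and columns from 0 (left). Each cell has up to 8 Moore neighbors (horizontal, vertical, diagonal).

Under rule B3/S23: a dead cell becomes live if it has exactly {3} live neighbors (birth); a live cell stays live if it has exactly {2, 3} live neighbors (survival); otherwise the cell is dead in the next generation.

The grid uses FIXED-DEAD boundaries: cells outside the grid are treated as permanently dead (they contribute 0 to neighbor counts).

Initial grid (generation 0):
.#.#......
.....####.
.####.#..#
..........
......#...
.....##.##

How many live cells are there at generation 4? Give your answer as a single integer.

Simulating step by step:
Generation 0 (given above): 17 live cells
Generation 1: 21 live cells
......##..
.#...####.
..###.#.#.
..##.#....
.....###..
.....###..
Generation 2: 12 live cells
.....#..#.
..###...#.
.#......#.
..#.......
.......#..
.....#.#..
Generation 3: 11 live cells
...##.....
..###..###
.#........
..........
......#...
......#...
Generation 4: 9 live cells
..#.#...#.
..#.#...#.
..##....#.
..........
..........
..........
Population at generation 4: 9

Answer: 9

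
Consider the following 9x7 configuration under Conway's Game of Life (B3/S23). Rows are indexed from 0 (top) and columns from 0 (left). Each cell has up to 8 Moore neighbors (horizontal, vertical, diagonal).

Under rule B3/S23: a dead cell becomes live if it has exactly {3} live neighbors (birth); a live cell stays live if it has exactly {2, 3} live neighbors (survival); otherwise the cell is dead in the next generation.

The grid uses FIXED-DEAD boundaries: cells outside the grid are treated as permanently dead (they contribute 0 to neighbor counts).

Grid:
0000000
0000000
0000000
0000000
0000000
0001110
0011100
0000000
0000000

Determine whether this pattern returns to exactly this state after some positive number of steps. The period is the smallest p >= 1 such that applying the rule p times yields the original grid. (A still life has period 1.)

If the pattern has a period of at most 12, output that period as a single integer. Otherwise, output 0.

Simulating and comparing each generation to the original:
Gen 0 (original, given above): 6 live cells
Gen 1: 6 live cells, differs from original
Gen 2: 6 live cells, MATCHES original -> period = 2

Answer: 2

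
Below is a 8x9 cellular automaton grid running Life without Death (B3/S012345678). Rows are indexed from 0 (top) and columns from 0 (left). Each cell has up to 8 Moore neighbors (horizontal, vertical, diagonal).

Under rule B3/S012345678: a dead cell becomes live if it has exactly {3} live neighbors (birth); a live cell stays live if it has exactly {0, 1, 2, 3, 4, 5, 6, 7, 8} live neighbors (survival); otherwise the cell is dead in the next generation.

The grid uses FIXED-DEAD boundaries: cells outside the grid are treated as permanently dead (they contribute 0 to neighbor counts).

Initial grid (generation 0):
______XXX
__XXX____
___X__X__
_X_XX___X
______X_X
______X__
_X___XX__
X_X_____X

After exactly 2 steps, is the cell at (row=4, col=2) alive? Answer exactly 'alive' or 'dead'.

Simulating step by step:
Generation 0 (given above): 21 live cells
Generation 1: 30 live cells
___X__XXX
__XXXXX__
___X_XX__
_XXXXX__X
_____XX_X
______X__
_X___XXX_
XXX_____X
Generation 2: 39 live cells
__XX__XXX
__XXXXX__
_X_X_XXX_
_XXXXX__X
__XX_XX_X
______X__
XXX__XXX_
XXX___XXX

Cell (4,2) at generation 2: 1 -> alive

Answer: alive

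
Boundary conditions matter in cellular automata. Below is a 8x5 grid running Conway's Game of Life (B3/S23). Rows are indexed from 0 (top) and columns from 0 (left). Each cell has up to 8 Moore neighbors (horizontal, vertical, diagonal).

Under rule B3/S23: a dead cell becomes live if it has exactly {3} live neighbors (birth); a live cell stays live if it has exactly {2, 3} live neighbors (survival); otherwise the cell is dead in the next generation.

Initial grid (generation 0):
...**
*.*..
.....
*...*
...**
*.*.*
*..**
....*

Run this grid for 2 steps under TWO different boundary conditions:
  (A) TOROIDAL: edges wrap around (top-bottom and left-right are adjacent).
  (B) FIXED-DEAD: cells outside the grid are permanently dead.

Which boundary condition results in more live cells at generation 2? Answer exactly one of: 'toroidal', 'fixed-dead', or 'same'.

Answer: toroidal

Derivation:
Under TOROIDAL boundary, generation 2:
*..*.
.**..
.**..
..**.
.*.**
***..
.**..
*...*
Population = 18

Under FIXED-DEAD boundary, generation 2:
.....
..*..
..***
..***
.*..*
****.
.*..*
...**
Population = 17

Comparison: toroidal=18, fixed-dead=17 -> toroidal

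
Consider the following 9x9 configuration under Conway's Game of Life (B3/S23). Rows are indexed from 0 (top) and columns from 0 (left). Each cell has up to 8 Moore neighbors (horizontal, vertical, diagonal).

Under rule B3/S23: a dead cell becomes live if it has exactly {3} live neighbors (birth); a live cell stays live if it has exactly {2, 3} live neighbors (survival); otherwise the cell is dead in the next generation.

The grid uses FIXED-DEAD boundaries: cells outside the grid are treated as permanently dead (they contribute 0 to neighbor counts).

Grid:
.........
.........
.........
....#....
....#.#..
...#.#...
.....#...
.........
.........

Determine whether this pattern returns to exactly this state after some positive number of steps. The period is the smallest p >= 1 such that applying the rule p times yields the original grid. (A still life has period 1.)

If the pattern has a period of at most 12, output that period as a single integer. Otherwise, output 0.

Answer: 2

Derivation:
Simulating and comparing each generation to the original:
Gen 0 (original, given above): 6 live cells
Gen 1: 6 live cells, differs from original
Gen 2: 6 live cells, MATCHES original -> period = 2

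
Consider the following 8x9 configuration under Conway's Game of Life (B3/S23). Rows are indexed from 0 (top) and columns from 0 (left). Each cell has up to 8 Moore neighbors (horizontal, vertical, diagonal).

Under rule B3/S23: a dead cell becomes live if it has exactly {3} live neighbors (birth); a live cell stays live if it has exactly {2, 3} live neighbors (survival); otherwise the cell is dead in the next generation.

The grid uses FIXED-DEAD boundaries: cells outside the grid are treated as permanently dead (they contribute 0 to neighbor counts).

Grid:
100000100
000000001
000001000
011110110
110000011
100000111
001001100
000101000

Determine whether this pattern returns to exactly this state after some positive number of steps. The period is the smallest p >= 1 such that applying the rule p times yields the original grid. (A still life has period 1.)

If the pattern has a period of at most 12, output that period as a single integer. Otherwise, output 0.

Simulating and comparing each generation to the original:
Gen 0 (original, given above): 23 live cells
Gen 1: 26 live cells, differs from original
Gen 2: 14 live cells, differs from original
Gen 3: 11 live cells, differs from original
Gen 4: 11 live cells, differs from original
Gen 5: 9 live cells, differs from original
Gen 6: 7 live cells, differs from original
Gen 7: 8 live cells, differs from original
Gen 8: 9 live cells, differs from original
Gen 9: 12 live cells, differs from original
Gen 10: 13 live cells, differs from original
Gen 11: 15 live cells, differs from original
Gen 12: 14 live cells, differs from original
No period found within 12 steps.

Answer: 0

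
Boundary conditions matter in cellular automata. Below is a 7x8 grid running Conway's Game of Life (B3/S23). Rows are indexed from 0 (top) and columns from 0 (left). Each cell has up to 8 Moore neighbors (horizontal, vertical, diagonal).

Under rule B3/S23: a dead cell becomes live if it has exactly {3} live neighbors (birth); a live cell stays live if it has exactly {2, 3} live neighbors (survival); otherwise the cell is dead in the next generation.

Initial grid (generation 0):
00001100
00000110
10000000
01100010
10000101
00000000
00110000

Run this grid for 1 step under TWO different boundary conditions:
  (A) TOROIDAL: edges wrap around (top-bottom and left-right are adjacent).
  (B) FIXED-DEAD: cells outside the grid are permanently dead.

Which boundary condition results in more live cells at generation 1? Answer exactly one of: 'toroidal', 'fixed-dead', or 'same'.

Under TOROIDAL boundary, generation 1:
00011110
00001110
01000111
01000010
11000011
00000000
00011000
Population = 19

Under FIXED-DEAD boundary, generation 1:
00001110
00001110
01000110
11000010
01000010
00000000
00000000
Population = 14

Comparison: toroidal=19, fixed-dead=14 -> toroidal

Answer: toroidal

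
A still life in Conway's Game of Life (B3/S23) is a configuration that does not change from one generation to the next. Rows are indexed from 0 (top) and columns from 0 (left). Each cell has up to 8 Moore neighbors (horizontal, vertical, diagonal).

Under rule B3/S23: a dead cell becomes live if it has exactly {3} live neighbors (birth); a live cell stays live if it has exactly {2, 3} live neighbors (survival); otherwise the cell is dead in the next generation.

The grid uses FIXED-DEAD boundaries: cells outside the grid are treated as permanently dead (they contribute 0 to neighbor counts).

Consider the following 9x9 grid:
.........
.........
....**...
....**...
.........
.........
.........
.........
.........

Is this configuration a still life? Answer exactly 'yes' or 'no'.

Compute generation 1 and compare to generation 0 (given above):
Generation 1:
.........
.........
....**...
....**...
.........
.........
.........
.........
.........
The grids are IDENTICAL -> still life.

Answer: yes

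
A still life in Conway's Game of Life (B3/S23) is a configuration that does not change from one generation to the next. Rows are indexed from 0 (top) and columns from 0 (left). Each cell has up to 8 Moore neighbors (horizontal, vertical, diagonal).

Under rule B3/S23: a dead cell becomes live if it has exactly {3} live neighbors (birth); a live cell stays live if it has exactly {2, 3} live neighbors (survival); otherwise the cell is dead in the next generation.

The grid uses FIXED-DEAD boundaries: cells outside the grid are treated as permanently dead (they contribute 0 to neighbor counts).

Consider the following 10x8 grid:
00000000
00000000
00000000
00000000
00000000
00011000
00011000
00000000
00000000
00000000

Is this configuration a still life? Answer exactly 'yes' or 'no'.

Compute generation 1 and compare to generation 0 (given above):
Generation 1:
00000000
00000000
00000000
00000000
00000000
00011000
00011000
00000000
00000000
00000000
The grids are IDENTICAL -> still life.

Answer: yes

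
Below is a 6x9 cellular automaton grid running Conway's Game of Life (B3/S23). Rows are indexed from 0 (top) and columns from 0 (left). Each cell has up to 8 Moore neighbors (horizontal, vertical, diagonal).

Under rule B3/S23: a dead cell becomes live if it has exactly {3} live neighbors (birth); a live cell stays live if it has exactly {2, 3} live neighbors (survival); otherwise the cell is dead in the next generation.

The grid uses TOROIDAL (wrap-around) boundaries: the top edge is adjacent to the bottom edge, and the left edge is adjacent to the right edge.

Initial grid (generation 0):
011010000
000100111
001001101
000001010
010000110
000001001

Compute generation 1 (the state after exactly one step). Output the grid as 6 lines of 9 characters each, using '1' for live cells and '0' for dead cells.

Simulating step by step:
Generation 0 (given above): 18 live cells
Generation 1: 27 live cells
(generation 1 grid is the final answer)

Answer: 101111101
110110101
000011001
000001001
000001011
111001110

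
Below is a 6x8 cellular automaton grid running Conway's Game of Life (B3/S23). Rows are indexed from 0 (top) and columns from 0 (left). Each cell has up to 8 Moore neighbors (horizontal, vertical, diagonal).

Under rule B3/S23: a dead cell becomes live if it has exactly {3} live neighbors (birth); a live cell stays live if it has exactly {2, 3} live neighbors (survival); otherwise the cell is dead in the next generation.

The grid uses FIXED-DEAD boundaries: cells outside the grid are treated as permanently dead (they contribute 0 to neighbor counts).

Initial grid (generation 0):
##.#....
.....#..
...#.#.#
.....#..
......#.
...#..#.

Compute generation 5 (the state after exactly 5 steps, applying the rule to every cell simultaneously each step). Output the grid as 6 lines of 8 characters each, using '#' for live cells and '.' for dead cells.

Answer: ........
....##..
...#.#..
...#....
...#.#..
....##..

Derivation:
Simulating step by step:
Generation 0 (given above): 11 live cells
Generation 1: 7 live cells
........
..#...#.
.....#..
....##..
.....##.
........
Generation 2: 7 live cells
........
........
....###.
....#...
....###.
........
Generation 3: 7 live cells
........
.....#..
....##..
...#....
....##..
.....#..
Generation 4: 9 live cells
........
....##..
....##..
...#....
....##..
....##..
Generation 5: 9 live cells
(generation 5 grid is the final answer)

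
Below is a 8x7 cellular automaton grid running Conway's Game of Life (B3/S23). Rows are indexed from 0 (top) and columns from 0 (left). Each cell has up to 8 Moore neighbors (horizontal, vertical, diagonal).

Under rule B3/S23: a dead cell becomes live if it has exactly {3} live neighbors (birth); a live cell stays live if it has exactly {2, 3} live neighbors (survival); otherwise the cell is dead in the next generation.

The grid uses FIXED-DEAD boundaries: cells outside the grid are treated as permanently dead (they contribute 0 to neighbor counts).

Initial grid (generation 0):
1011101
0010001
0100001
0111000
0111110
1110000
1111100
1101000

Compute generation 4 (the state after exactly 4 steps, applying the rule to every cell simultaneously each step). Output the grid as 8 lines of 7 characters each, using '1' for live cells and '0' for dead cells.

Answer: 0000000
0011000
0001000
0011000
0001010
0000000
0000000
0000000

Derivation:
Simulating step by step:
Generation 0 (given above): 28 live cells
Generation 1: 16 live cells
0111010
0010001
0101000
1000010
0000100
0000010
0000100
1001100
Generation 2: 16 live cells
0111000
0000100
0110000
0000100
0000110
0000110
0001110
0001100
Generation 3: 10 live cells
0011000
0000000
0001000
0001110
0001000
0000001
0000000
0001010
Generation 4: 7 live cells
(generation 4 grid is the final answer)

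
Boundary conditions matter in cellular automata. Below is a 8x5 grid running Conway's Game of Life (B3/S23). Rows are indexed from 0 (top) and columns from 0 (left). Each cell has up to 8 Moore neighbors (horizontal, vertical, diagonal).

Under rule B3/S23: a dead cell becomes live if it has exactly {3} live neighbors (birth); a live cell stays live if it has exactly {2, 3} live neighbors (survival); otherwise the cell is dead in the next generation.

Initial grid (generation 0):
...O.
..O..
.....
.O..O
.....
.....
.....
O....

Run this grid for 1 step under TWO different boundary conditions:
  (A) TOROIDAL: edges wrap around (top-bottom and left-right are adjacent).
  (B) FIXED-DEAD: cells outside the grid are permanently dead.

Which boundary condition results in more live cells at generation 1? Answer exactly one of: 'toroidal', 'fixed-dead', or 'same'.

Under TOROIDAL boundary, generation 1:
.....
.....
.....
.....
.....
.....
.....
.....
Population = 0

Under FIXED-DEAD boundary, generation 1:
.....
.....
.....
.....
.....
.....
.....
.....
Population = 0

Comparison: toroidal=0, fixed-dead=0 -> same

Answer: same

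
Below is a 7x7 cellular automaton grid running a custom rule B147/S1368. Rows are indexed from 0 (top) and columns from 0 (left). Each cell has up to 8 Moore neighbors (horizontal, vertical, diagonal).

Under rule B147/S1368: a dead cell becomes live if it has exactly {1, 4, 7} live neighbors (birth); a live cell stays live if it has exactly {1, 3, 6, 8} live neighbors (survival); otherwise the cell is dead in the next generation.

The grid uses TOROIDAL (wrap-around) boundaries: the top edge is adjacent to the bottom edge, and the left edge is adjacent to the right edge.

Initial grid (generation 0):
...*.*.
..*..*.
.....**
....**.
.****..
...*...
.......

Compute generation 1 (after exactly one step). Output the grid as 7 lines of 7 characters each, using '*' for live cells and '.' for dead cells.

Answer: .*.*.*.
***.***
***.*.*
...*...
***...*
*.**.*.
.....**

Derivation:
Simulating step by step:
Generation 0 (given above): 13 live cells
Generation 1: 25 live cells
(generation 1 grid is the final answer)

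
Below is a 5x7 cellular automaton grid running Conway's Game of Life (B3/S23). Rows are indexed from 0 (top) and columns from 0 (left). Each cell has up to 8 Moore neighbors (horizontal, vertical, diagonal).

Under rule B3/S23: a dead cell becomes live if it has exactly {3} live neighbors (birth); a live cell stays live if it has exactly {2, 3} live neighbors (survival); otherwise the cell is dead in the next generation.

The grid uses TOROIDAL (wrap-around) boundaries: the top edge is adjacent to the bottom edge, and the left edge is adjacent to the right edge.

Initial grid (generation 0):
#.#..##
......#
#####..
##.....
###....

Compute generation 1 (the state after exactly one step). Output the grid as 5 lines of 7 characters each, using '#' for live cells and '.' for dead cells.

Answer: ..#..#.
....#..
..##..#
......#
..#....

Derivation:
Simulating step by step:
Generation 0 (given above): 15 live cells
Generation 1: 8 live cells
(generation 1 grid is the final answer)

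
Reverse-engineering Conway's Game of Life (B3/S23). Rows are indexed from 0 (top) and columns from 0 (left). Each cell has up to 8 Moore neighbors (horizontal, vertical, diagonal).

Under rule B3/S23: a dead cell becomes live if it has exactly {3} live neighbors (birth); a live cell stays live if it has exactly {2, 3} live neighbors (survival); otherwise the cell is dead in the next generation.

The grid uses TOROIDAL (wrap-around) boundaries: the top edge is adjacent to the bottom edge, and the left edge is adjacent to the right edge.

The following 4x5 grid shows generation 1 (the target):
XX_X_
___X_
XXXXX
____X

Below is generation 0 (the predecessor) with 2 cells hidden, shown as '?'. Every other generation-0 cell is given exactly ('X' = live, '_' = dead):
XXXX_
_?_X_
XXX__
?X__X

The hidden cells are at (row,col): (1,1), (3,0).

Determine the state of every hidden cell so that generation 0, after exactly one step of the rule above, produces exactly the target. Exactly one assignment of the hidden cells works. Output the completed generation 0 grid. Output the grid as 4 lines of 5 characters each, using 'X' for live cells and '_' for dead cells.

Hidden generation-0 cells (in order): (1,1), (3,0).
A hidden cell only influences target cells in its own 3x3 neighborhood. Try each of the 2^2 = 4 assignments, step the completed generation 0 forward once under B3/S23, and compare with the target:
  (1,1)=_ (3,0)=_ -> step reproduces the target at every cell -> ACCEPT
  (1,1)=_ (3,0)=X -> step gives (0,0)='_' but target has 'X' -> reject
  (1,1)=X (3,0)=_ -> step gives (0,0)='_' but target has 'X' -> reject
  (1,1)=X (3,0)=X -> step gives (0,0)='_' but target has 'X' -> reject
Unique solution: (1,1)=dead, (3,0)=dead.
Check: live-neighbor counts of every cell in the completed generation 0:
33434
46634
33333
66643
Applying B3/S23 to generation 0 with these counts gives:
XX_X_
___X_
XXXXX
____X
which matches the target exactly.

Answer: XXXX_
___X_
XXX__
_X__X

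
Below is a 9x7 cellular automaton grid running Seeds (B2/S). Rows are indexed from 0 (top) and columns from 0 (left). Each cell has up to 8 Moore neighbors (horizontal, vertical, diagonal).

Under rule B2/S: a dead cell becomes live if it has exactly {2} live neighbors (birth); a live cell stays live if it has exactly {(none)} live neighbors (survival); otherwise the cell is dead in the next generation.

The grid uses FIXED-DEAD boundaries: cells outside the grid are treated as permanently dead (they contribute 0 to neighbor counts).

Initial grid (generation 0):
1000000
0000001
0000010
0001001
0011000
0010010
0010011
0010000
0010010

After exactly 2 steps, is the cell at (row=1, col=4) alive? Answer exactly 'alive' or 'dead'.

Answer: alive

Derivation:
Simulating step by step:
Generation 0 (given above): 15 live cells
Generation 1: 10 live cells
0000000
0000010
0000100
0000010
0100011
0000000
0000100
0000100
0101000
Generation 2: 11 live cells
0000000
0000100
0000001
0000000
0000100
0000101
0001010
0010010
0010100

Cell (1,4) at generation 2: 1 -> alive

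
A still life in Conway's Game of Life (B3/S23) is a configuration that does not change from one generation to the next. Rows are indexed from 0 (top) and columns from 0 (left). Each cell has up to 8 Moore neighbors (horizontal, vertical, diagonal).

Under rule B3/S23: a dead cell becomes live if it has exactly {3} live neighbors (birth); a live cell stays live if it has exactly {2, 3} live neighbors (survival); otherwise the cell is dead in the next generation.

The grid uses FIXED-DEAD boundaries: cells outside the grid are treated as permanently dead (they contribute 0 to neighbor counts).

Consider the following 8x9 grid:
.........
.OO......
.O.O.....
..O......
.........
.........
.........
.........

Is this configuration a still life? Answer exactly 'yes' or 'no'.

Compute generation 1 and compare to generation 0 (given above):
Generation 1:
.........
.OO......
.O.O.....
..O......
.........
.........
.........
.........
The grids are IDENTICAL -> still life.

Answer: yes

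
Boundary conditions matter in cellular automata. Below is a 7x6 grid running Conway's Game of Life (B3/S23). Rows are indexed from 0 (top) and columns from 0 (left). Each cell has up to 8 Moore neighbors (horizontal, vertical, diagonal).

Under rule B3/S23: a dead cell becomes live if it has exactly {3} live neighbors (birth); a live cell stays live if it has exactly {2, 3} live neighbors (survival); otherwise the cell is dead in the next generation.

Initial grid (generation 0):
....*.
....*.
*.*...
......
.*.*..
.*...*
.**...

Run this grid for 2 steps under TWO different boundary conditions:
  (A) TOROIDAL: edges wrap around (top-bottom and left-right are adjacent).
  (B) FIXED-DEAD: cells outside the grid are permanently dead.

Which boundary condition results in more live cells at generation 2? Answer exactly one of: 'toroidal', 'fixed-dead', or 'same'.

Under TOROIDAL boundary, generation 2:
**.**.
....*.
..*...
.**...
*.*...
......
***...
Population = 13

Under FIXED-DEAD boundary, generation 2:
......
......
..*...
.**...
*.*...
*.....
***...
Population = 9

Comparison: toroidal=13, fixed-dead=9 -> toroidal

Answer: toroidal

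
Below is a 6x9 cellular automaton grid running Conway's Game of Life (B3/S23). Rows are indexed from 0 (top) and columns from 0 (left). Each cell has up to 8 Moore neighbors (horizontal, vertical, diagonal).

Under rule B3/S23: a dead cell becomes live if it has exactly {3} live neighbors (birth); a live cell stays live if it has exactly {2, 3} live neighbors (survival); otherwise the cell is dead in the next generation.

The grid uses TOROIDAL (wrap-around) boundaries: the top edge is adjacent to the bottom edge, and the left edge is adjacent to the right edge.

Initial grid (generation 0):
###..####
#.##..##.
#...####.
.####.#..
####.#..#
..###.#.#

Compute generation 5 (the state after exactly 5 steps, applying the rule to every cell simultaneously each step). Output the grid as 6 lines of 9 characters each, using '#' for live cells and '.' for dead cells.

Simulating step by step:
Generation 0 (given above): 33 live cells
Generation 1: 5 live cells
.........
..##.....
#........
.........
......#.#
.........
Generation 2: 0 live cells
.........
.........
.........
.........
.........
.........
Generation 3: 0 live cells
.........
.........
.........
.........
.........
.........
Generation 4: 0 live cells
.........
.........
.........
.........
.........
.........
Generation 5: 0 live cells
(generation 5 grid is the final answer)

Answer: .........
.........
.........
.........
.........
.........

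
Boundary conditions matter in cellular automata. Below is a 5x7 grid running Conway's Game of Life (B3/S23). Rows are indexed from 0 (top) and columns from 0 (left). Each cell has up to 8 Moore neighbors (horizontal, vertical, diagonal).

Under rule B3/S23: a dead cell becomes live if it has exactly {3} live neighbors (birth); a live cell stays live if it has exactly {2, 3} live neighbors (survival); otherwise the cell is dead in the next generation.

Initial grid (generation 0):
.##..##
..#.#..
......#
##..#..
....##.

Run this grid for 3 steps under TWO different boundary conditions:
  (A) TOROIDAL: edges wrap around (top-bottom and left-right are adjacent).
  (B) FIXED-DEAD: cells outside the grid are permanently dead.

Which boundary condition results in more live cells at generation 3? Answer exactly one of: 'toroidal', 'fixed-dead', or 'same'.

Answer: fixed-dead

Derivation:
Under TOROIDAL boundary, generation 3:
......#
...#...
...#.#.
#..##.#
...##..
Population = 10

Under FIXED-DEAD boundary, generation 3:
....##.
##.#.##
..#..##
..##.#.
....#..
Population = 14

Comparison: toroidal=10, fixed-dead=14 -> fixed-dead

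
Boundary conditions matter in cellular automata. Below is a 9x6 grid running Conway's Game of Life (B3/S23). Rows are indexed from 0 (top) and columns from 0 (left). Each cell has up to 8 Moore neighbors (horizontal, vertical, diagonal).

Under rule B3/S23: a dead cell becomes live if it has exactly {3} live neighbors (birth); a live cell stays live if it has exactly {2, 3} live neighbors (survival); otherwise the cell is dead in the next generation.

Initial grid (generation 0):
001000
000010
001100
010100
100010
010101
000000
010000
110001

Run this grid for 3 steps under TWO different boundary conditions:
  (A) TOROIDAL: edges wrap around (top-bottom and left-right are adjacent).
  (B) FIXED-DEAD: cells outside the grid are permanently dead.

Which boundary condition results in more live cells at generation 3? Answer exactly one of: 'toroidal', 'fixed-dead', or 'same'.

Answer: toroidal

Derivation:
Under TOROIDAL boundary, generation 3:
010100
110110
011110
111000
011000
010000
000000
000000
000000
Population = 16

Under FIXED-DEAD boundary, generation 3:
000000
000000
111000
001011
000011
001000
100100
101000
110000
Population = 15

Comparison: toroidal=16, fixed-dead=15 -> toroidal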